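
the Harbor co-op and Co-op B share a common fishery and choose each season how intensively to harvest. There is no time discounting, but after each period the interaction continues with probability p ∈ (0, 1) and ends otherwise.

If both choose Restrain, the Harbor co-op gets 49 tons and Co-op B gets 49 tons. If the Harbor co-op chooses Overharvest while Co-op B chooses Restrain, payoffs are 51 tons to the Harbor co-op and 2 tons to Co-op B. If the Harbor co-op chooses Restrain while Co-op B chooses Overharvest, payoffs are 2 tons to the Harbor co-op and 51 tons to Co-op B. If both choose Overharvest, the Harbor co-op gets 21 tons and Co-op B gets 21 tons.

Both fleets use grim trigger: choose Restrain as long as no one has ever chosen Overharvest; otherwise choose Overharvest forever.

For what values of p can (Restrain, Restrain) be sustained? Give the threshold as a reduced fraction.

1/15

With no time discounting, the continuation probability p plays the role of the discount factor.
Grim-trigger IC: 49/(1−p) ≥ 51 + 21p/(1−p) ⇒ p ≥ (51−49)/(51−21) = 1/15.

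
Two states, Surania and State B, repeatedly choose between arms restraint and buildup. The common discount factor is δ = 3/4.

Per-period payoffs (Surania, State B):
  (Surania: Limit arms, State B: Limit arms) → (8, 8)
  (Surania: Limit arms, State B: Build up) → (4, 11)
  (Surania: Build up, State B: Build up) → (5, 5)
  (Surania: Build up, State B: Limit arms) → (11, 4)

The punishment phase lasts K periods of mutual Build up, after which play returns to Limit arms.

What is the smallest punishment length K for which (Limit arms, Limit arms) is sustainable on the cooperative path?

Need Σ_{k=1}^{K} δ^k ≥ (11−8)/(8−5) = 1.0000 at δ = 3/4.
At K = 1 the sum is 0.7500 < 1.0000; at K = 2 it is 1.3125 ≥ 1.0000.
So the minimum punishment length is K = 2.

2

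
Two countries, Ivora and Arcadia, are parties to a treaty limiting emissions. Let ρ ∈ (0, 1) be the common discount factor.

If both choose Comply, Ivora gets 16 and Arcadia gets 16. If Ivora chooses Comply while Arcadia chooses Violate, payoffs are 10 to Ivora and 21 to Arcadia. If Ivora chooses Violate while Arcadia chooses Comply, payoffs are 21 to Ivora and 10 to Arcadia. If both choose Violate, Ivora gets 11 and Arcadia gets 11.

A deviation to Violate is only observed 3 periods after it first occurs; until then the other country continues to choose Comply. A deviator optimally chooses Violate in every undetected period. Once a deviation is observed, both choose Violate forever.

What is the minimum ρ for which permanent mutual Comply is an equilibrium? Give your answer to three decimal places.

The best deviation is to choose Violate for all 3 undetected periods, earning 21 each, then 11 forever once detected.
Deviation value: 21(1−ρ^3)/(1−ρ) + 11ρ^3/(1−ρ); cooperation value: 16/(1−ρ).
IC: 16 ≥ 21(1−ρ^3) + 11ρ^3 = 21 − 10ρ^3.
So ρ^3 ≥ 5/10 = 1/2, giving ρ ≥ (1/2)^(1/3) ≈ 0.794.

0.794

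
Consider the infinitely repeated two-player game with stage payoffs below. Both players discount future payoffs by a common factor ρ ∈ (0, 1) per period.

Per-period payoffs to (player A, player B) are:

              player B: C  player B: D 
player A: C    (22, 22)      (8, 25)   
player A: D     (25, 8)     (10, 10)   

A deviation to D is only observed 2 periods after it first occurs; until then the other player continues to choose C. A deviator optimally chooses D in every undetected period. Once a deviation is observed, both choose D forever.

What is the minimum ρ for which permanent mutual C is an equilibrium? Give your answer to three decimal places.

0.447

The best deviation is to choose D for all 2 undetected periods, earning 25 each, then 10 forever once detected.
Deviation value: 25(1−ρ^2)/(1−ρ) + 10ρ^2/(1−ρ); cooperation value: 22/(1−ρ).
IC: 22 ≥ 25(1−ρ^2) + 10ρ^2 = 25 − 15ρ^2.
So ρ^2 ≥ 3/15 = 1/5, giving ρ ≥ (1/5)^(1/2) ≈ 0.447.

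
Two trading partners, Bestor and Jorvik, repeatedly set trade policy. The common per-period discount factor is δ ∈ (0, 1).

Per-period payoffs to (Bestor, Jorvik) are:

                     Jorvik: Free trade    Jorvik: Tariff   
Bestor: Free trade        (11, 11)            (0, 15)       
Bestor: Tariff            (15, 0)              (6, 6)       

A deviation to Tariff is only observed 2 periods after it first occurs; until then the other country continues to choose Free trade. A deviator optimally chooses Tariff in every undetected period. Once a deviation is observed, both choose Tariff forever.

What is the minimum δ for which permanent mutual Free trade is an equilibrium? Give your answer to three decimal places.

0.667

A deviator earns 15 for 2 periods, then 6 forever; cooperating earns 11 forever. Multiplying the IC by (1−δ):
11 ≥ 15(1−δ^2) + 6δ^2, so 9·δ^2 ≥ 4 and δ^2 ≥ 4/9.
δ ≥ (4/9)^(1/2) ≈ 0.667.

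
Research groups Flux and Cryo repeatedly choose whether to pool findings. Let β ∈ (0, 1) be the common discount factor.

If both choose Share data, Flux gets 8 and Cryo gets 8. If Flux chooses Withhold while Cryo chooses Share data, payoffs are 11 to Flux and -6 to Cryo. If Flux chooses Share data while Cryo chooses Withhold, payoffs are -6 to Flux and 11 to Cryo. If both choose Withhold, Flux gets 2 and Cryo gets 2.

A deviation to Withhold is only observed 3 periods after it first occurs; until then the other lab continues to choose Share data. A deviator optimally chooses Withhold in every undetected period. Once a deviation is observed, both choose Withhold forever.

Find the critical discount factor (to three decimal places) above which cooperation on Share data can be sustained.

The best deviation is to choose Withhold for all 3 undetected periods, earning 11 each, then 2 forever once detected.
Deviation value: 11(1−β^3)/(1−β) + 2β^3/(1−β); cooperation value: 8/(1−β).
IC: 8 ≥ 11(1−β^3) + 2β^3 = 11 − 9β^3.
So β^3 ≥ 3/9 = 1/3, giving β ≥ (1/3)^(1/3) ≈ 0.693.

0.693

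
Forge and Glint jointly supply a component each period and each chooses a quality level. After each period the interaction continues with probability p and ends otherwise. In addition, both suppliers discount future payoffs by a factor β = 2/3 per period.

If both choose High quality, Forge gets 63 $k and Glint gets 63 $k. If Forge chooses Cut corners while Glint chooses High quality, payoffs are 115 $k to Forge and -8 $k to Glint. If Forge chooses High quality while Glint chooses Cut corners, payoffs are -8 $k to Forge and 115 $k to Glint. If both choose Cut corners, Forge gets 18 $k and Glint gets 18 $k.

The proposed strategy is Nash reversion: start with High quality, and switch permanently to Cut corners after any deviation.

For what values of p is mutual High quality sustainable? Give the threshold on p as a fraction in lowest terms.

78/97

Expected continuation weight on next period's payoff is β·p = 2/3·p, which plays the role of the discount factor.
Cooperation requires 2/3·p ≥ (115−63)/(115−18) = 52/97, hence p ≥ 78/97.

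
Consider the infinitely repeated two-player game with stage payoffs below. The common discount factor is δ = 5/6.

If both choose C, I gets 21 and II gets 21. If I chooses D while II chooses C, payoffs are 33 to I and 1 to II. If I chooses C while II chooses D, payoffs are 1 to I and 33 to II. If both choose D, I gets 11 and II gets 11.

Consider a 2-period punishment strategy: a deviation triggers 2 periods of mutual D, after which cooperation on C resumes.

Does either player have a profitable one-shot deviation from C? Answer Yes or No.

No

A one-shot deviation gives 33 now, then 11 for 2 periods, then back to 21.
Gain from deviating: (33−21) today; loss: (21−11) in each of the next 2 periods.
No-deviation condition: (21−11)(δ+…+δ^2) ≥ 33−21, i.e. δ+…+δ^2 ≥ 6/5.
At δ = 5/6: δ+…+δ^2 = 1.5278 ≥ 1.2000.
So cooperation is sustainable.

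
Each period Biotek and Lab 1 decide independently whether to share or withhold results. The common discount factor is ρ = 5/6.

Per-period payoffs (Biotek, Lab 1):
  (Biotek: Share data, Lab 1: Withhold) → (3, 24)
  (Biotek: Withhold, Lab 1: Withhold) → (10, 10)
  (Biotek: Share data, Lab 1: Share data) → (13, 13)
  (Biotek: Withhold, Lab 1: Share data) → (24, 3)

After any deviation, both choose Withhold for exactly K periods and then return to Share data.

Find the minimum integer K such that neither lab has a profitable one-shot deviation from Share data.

8

IC: ρ(1−ρ^K)/(1−ρ) ≥ (24−13)/(13−10) = 11/3.
With ρ = 5/6: need 1 − ρ^K ≥ 11/3·(1−5/6)/(5/6), i.e. ρ^K ≤ 0.2667.
Since (5/6)^7 = 0.2791 and (5/6)^8 = 0.2326, the smallest such K is 8.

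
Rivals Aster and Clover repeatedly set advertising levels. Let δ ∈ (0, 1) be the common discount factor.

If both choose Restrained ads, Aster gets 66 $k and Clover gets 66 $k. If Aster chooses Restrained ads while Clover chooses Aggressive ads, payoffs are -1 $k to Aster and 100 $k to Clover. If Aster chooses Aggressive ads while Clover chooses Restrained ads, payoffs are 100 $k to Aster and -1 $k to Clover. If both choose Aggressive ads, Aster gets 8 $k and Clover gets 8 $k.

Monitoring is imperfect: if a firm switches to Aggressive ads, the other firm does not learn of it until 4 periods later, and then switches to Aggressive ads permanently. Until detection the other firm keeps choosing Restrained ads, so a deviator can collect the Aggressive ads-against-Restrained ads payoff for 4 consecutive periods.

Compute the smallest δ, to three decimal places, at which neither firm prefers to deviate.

0.780

A deviator earns 100 for 4 periods, then 8 forever; cooperating earns 66 forever. Multiplying the IC by (1−δ):
66 ≥ 100(1−δ^4) + 8δ^4, so 92·δ^4 ≥ 34 and δ^4 ≥ 17/46.
δ ≥ (17/46)^(1/4) ≈ 0.780.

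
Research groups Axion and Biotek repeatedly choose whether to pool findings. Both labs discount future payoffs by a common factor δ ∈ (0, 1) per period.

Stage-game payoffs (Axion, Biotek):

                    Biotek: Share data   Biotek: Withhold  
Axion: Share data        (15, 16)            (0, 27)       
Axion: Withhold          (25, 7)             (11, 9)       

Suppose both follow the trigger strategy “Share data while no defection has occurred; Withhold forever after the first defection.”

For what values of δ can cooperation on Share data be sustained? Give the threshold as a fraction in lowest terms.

Axion's threshold: (25−15)/(25−11) = 5/7.
Biotek's threshold: (27−16)/(27−9) = 11/18.
5/7 > 11/18, so Axion binds and δ* = 5/7.

5/7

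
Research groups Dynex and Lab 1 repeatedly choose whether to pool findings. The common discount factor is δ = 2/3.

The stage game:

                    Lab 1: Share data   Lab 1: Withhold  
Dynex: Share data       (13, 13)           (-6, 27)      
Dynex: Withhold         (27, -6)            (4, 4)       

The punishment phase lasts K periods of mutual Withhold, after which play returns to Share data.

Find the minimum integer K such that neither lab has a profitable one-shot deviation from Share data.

IC: δ(1−δ^K)/(1−δ) ≥ (27−13)/(13−4) = 14/9.
With δ = 2/3: need 1 − δ^K ≥ 14/9·(1−2/3)/(2/3), i.e. δ^K ≤ 0.2222.
Since (2/3)^3 = 0.2963 and (2/3)^4 = 0.1975, the smallest such K is 4.

4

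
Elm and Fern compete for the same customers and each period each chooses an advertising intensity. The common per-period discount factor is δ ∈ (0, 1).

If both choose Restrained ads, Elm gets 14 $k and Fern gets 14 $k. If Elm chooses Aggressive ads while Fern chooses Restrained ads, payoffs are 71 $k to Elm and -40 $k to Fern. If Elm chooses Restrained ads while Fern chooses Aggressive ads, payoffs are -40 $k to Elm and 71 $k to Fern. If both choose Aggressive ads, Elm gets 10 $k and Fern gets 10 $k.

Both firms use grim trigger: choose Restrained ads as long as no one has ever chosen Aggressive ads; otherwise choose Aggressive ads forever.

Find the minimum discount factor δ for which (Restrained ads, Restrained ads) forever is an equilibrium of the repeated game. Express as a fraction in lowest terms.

57/61

14/(1−δ) ≥ 71 + 10δ/(1−δ)
14 ≥ 71 − 61δ
δ ≥ 57/61.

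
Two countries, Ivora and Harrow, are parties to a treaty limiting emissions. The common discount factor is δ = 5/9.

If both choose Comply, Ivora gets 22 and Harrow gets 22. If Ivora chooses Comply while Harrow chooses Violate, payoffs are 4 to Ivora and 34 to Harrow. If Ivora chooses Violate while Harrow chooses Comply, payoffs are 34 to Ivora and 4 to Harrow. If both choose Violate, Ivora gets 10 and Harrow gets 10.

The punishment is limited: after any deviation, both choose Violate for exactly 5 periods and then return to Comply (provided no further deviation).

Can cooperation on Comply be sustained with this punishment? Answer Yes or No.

Yes

IC: δ+…+δ^5 ≥ (34−22)/(22−10) = 1.
At δ = 5/9: partial sum = 1.1838 ≥ 1.0000. Cooperation sustainable.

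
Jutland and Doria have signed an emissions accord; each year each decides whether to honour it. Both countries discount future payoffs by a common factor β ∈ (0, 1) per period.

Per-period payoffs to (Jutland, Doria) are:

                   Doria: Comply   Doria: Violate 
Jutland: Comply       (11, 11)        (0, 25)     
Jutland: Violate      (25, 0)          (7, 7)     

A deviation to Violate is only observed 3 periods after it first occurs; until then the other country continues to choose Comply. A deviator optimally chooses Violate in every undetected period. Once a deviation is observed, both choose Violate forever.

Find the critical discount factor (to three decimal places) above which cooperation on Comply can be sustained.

The best deviation is to choose Violate for all 3 undetected periods, earning 25 each, then 7 forever once detected.
Deviation value: 25(1−β^3)/(1−β) + 7β^3/(1−β); cooperation value: 11/(1−β).
IC: 11 ≥ 25(1−β^3) + 7β^3 = 25 − 18β^3.
So β^3 ≥ 14/18 = 7/9, giving β ≥ (7/9)^(1/3) ≈ 0.920.

0.920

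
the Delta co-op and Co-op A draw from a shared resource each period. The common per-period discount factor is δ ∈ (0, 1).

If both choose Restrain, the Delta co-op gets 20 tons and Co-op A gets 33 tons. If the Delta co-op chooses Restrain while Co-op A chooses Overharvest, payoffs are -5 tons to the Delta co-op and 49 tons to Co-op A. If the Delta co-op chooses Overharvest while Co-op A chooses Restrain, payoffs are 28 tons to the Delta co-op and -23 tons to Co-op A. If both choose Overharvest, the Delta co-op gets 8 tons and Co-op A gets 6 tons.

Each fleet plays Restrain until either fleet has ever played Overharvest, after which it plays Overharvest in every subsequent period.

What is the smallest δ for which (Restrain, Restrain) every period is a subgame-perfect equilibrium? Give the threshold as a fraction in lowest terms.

2/5

the Delta co-op's threshold: (28−20)/(28−8) = 2/5.
Co-op A's threshold: (49−33)/(49−6) = 16/43.
2/5 > 16/43, so the Delta co-op binds and δ* = 2/5.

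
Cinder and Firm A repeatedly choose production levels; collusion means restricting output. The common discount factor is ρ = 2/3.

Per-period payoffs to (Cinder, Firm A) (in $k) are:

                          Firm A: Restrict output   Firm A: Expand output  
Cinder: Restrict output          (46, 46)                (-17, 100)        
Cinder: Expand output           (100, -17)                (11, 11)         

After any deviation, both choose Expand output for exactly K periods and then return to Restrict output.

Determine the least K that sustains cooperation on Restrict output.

No profitable deviation requires (46−11)(ρ+…+ρ^K) ≥ 100−46, i.e. ρ+…+ρ^K ≥ 54/35 ≈ 1.5429.
With ρ = 2/3, the partial sums are K=1: 0.6667, K=2: 1.1111, K=3: 1.4074, K=4: 1.6049.
K = 4 is the first length at which the sum reaches 1.5429.

4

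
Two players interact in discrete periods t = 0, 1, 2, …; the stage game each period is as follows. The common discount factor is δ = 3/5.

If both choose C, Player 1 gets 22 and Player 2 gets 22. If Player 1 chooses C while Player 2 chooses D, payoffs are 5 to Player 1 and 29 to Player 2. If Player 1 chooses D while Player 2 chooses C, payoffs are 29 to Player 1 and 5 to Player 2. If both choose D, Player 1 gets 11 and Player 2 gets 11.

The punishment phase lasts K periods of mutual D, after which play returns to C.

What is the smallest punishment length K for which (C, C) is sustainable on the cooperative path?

No profitable deviation requires (22−11)(δ+…+δ^K) ≥ 29−22, i.e. δ+…+δ^K ≥ 7/11 ≈ 0.6364.
With δ = 3/5, the partial sums are K=1: 0.6000, K=2: 0.9600.
K = 2 is the first length at which the sum reaches 0.6364.

2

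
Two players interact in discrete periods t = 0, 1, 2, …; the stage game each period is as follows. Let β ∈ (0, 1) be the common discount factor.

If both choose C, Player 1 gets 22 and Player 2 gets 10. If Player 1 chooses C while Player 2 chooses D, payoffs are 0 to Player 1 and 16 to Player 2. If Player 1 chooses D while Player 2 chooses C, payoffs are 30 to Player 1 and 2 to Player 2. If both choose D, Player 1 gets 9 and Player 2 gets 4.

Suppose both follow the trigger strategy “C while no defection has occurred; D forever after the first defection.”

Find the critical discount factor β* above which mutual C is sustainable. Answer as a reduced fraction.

1/2

Player 1's threshold: (30−22)/(30−9) = 8/21.
Player 2's threshold: (16−10)/(16−4) = 1/2.
8/21 < 1/2, so Player 2 binds and β* = 1/2.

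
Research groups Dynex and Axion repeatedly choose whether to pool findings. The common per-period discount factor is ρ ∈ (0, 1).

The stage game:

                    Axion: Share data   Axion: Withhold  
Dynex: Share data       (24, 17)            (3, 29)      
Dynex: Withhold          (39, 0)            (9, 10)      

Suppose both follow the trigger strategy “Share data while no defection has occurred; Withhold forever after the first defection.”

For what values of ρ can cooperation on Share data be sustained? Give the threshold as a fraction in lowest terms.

12/19

For Dynex: deviation gain 39−24 = 15, per-period punishment loss 24−9 = 15. IC gives ρ ≥ 15/30 = 1/2.
For Axion: gain 12, loss 7 per period, so ρ ≥ 12/19.
The tighter constraint is Axion's, so cooperation needs ρ ≥ 12/19.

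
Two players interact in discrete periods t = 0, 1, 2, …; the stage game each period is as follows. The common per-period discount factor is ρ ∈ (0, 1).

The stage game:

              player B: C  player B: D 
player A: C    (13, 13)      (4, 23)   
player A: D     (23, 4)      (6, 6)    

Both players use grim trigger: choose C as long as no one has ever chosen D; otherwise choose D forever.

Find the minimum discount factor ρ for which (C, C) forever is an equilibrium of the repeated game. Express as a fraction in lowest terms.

10/17

13/(1−ρ) ≥ 23 + 6ρ/(1−ρ)
13 ≥ 23 − 17ρ
ρ ≥ 10/17.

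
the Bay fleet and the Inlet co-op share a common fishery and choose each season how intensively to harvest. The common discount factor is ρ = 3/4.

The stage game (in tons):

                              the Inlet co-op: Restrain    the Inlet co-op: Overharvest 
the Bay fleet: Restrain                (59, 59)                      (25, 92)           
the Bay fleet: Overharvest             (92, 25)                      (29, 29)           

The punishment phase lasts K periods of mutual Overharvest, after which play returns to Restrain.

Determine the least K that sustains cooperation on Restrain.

IC: ρ(1−ρ^K)/(1−ρ) ≥ (92−59)/(59−29) = 11/10.
With ρ = 3/4: need 1 − ρ^K ≥ 11/10·(1−3/4)/(3/4), i.e. ρ^K ≤ 0.6333.
Since (3/4)^1 = 0.7500 and (3/4)^2 = 0.5625, the smallest such K is 2.

2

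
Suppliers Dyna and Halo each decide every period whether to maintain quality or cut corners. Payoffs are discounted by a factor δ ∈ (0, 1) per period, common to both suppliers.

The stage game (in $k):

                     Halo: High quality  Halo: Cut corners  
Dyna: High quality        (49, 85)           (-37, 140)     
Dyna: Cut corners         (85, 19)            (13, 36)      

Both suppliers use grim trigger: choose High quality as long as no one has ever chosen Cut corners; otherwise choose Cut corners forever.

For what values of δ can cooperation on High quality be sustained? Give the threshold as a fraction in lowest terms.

Dyna: cooperation gives 49 each period; deviation gives 85 once then 13 forever.
  49/(1−δ) ≥ 85 + 13δ/(1−δ) ⇒ δ ≥ 36/72 = 1/2.
Halo: cooperation gives 85 each period; deviation gives 140 once then 36 forever.
  δ ≥ 55/104.
Both must hold, so the binding constraint is Halo's: δ ≥ 55/104.

55/104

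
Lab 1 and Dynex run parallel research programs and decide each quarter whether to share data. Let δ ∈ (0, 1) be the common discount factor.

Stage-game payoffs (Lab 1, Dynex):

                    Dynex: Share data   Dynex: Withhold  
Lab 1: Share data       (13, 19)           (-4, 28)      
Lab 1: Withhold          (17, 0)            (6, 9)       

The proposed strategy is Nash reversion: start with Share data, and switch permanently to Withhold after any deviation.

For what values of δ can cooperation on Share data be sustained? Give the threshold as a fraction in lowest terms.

Lab 1's threshold: (17−13)/(17−6) = 4/11.
Dynex's threshold: (28−19)/(28−9) = 9/19.
4/11 < 9/19, so Dynex binds and δ* = 9/19.

9/19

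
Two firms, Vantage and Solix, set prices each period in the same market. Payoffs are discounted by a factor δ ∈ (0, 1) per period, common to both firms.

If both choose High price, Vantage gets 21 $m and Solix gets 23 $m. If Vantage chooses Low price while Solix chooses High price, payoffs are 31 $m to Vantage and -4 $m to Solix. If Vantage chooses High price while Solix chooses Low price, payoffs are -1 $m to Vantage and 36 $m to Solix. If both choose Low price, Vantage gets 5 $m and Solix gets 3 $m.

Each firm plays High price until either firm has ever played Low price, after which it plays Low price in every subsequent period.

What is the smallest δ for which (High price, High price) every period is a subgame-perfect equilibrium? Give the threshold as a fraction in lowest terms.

Vantage's threshold: (31−21)/(31−5) = 5/13.
Solix's threshold: (36−23)/(36−3) = 13/33.
5/13 < 13/33, so Solix binds and δ* = 13/33.

13/33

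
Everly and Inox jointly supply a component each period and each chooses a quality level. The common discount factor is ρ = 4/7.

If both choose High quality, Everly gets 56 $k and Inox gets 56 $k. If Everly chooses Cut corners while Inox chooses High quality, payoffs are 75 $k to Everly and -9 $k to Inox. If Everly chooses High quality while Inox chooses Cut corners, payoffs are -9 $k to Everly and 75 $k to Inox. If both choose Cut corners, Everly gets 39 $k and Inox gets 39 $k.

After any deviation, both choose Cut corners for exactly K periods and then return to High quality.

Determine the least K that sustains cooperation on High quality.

4

No profitable deviation requires (56−39)(ρ+…+ρ^K) ≥ 75−56, i.e. ρ+…+ρ^K ≥ 19/17 ≈ 1.1176.
With ρ = 4/7, the partial sums are K=1: 0.5714, K=2: 0.8980, K=3: 1.0845, K=4: 1.1912.
K = 4 is the first length at which the sum reaches 1.1176.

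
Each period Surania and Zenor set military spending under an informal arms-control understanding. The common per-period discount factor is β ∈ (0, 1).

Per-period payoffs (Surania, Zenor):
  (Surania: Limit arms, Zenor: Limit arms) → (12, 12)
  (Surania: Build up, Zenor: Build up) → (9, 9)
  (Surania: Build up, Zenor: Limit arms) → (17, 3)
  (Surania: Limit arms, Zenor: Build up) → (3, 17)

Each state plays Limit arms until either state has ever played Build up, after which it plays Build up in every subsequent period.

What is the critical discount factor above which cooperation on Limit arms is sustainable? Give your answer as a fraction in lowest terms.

5/8

12/(1−β) ≥ 17 + 9β/(1−β)
12 ≥ 17 − 8β
β ≥ 5/8.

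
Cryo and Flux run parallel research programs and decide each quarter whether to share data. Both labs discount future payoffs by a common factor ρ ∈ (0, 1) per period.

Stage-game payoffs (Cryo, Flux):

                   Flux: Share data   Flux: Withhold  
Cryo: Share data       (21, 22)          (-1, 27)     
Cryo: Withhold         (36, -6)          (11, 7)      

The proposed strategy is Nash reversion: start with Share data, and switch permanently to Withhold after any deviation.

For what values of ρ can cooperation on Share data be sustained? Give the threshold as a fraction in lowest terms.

Cryo's threshold: (36−21)/(36−11) = 3/5.
Flux's threshold: (27−22)/(27−7) = 1/4.
3/5 > 1/4, so Cryo binds and ρ* = 3/5.

3/5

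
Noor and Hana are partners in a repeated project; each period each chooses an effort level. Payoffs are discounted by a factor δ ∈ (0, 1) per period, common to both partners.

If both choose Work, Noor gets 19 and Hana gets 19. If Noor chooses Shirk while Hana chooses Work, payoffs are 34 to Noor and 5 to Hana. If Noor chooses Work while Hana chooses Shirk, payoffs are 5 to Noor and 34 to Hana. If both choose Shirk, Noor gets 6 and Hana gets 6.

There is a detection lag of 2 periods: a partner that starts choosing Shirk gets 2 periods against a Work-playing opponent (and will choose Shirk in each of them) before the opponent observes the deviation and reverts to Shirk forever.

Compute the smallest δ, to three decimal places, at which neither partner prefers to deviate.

A deviator earns 34 for 2 periods, then 6 forever; cooperating earns 19 forever. Multiplying the IC by (1−δ):
19 ≥ 34(1−δ^2) + 6δ^2, so 28·δ^2 ≥ 15 and δ^2 ≥ 15/28.
δ ≥ (15/28)^(1/2) ≈ 0.732.

0.732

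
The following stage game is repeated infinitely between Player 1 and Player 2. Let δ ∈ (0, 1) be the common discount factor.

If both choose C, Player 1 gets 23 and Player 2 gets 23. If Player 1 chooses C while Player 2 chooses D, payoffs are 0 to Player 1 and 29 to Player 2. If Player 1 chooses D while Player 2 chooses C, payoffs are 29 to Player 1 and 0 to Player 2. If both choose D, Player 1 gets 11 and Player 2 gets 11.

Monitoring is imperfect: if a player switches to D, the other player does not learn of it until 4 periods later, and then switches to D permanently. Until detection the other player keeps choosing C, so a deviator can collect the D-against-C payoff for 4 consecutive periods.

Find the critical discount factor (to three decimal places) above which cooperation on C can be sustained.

Deviating for the 4 undetected periods gains 29−23 = 6 per period over cooperation, then loses 23−11 = 12 per period forever once punishment starts.
Gain: 6(1 + δ + … + δ^3); loss: 12·δ^4/(1−δ).
No profitable deviation ⇔ 6(1−δ^4) ≤ 12·δ^4, i.e. δ^4 ≥ 6/(6+12) = 1/3.
Hence δ ≥ (1/3)^(1/4) ≈ 0.760.

0.760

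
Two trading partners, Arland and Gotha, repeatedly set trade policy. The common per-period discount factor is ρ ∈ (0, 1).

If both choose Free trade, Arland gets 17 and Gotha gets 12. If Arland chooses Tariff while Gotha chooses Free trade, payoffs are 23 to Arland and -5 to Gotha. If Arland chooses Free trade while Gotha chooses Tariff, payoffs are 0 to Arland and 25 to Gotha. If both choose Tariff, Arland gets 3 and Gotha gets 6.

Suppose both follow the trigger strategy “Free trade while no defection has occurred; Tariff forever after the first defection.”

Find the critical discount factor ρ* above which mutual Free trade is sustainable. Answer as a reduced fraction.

For Arland: deviation gain 23−17 = 6, per-period punishment loss 17−3 = 14. IC gives ρ ≥ 6/20 = 3/10.
For Gotha: gain 13, loss 6 per period, so ρ ≥ 13/19.
The tighter constraint is Gotha's, so cooperation needs ρ ≥ 13/19.

13/19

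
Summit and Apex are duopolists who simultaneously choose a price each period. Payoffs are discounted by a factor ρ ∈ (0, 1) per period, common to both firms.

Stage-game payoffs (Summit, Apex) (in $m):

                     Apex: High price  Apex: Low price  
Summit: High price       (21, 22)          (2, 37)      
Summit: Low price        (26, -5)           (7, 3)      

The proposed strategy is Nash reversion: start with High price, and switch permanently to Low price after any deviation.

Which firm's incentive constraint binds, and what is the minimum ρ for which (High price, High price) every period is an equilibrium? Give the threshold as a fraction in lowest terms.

Summit: cooperation gives 21 each period; deviation gives 26 once then 7 forever.
  21/(1−ρ) ≥ 26 + 7ρ/(1−ρ) ⇒ ρ ≥ 5/19.
Apex: cooperation gives 22 each period; deviation gives 37 once then 3 forever.
  ρ ≥ 15/34.
Both must hold, so the binding constraint is Apex's: ρ ≥ 15/34.

Apex; ρ ≥ 15/34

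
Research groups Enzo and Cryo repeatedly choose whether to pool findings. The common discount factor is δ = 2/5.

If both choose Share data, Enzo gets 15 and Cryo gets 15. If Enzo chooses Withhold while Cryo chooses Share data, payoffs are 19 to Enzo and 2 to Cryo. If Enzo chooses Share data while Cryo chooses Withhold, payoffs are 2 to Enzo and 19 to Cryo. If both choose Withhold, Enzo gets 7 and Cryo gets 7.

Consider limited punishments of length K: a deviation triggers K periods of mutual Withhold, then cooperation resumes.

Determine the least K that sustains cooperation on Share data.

2

IC: δ(1−δ^K)/(1−δ) ≥ (19−15)/(15−7) = 1/2.
With δ = 2/5: need 1 − δ^K ≥ 1/2·(1−2/5)/(2/5), i.e. δ^K ≤ 0.2500.
Since (2/5)^1 = 0.4000 and (2/5)^2 = 0.1600, the smallest such K is 2.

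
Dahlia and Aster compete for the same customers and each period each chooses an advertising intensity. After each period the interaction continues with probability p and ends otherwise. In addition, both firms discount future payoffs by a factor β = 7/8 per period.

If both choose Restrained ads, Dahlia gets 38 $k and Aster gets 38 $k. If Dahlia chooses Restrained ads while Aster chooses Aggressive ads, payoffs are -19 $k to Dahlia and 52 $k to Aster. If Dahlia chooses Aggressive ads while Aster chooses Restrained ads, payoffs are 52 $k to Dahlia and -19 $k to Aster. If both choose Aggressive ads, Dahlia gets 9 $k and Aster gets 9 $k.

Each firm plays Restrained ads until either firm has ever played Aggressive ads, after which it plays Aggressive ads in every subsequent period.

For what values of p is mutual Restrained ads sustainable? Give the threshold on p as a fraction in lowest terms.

16/43

With continuation probability p and discount β, the effective per-period discount factor is βp.
Grim-trigger IC: βp ≥ (52−38)/(52−9) = 14/43.
So p ≥ (14/43)/(7/8) = 16/43.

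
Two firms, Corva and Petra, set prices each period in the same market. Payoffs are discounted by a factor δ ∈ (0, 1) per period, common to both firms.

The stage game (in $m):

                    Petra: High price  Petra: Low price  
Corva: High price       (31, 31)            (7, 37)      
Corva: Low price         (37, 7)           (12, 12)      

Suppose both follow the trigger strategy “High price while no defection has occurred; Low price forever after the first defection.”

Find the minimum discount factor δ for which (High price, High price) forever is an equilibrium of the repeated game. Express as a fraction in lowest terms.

6/25

Cooperation forever yields 31 each period: 31/(1−δ).
Deviating yields 37 once, then 12 forever: 37 + 12δ/(1−δ).
No profitable deviation requires 31/(1−δ) ≥ 37 + 12δ/(1−δ).
Multiplying by (1−δ): 31 ≥ 37(1−δ) + 12δ = 37 − 25δ.
So 25δ ≥ 6, i.e. δ ≥ 6/25.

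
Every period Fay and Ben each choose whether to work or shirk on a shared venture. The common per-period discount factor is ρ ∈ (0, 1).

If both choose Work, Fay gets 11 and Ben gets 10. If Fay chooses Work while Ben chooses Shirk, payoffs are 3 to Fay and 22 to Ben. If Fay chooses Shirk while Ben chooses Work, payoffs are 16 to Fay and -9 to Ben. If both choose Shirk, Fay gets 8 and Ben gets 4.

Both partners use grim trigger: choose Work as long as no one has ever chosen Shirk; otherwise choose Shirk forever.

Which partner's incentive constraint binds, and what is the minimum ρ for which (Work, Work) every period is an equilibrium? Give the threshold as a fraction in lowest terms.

Ben; ρ ≥ 2/3

Fay: cooperation gives 11 each period; deviation gives 16 once then 8 forever.
  11/(1−ρ) ≥ 16 + 8ρ/(1−ρ) ⇒ ρ ≥ 5/8.
Ben: cooperation gives 10 each period; deviation gives 22 once then 4 forever.
  ρ ≥ 12/18 = 2/3.
Both must hold, so the binding constraint is Ben's: ρ ≥ 2/3.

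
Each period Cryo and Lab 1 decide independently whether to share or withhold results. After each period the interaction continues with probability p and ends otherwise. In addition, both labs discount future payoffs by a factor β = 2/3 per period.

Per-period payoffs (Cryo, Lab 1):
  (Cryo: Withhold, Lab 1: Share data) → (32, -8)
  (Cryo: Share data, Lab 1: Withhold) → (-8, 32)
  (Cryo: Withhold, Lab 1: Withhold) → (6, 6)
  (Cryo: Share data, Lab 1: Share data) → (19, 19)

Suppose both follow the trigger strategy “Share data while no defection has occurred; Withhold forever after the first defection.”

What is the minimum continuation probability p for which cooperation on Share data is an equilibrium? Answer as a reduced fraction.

3/4

Expected continuation weight on next period's payoff is β·p = 2/3·p, which plays the role of the discount factor.
Cooperation requires 2/3·p ≥ (32−19)/(32−6) = 1/2, hence p ≥ 3/4.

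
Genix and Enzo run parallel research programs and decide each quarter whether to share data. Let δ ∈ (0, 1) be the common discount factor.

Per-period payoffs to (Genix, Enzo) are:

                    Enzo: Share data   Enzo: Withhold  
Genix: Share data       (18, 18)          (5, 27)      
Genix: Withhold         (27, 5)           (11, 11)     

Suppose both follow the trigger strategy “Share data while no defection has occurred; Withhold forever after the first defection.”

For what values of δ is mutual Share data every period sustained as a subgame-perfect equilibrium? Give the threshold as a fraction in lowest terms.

18/(1−δ) ≥ 27 + 11δ/(1−δ)
18 ≥ 27 − 16δ
δ ≥ 9/16.

9/16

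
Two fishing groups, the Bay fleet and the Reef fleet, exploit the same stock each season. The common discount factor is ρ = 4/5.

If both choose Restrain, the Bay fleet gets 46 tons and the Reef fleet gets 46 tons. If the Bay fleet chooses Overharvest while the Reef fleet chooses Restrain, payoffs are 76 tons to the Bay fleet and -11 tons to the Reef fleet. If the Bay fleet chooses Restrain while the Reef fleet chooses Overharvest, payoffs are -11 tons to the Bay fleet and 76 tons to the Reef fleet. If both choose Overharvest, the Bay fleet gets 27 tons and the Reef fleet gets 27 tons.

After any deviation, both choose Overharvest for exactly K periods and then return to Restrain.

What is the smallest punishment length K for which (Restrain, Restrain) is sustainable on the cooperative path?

No profitable deviation requires (46−27)(ρ+…+ρ^K) ≥ 76−46, i.e. ρ+…+ρ^K ≥ 30/19 ≈ 1.5789.
With ρ = 4/5, the partial sums are K=1: 0.8000, K=2: 1.4400, K=3: 1.9520.
K = 3 is the first length at which the sum reaches 1.5789.

3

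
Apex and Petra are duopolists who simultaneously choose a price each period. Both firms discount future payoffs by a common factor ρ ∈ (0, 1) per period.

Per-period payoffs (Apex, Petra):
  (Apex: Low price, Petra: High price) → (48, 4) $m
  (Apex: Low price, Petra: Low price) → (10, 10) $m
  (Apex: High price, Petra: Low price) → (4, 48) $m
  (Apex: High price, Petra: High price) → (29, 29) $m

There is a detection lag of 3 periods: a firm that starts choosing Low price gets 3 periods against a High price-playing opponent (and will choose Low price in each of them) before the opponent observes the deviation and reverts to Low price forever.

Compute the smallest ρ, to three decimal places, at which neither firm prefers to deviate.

0.794

Deviating for the 3 undetected periods gains 48−29 = 19 per period over cooperation, then loses 29−10 = 19 per period forever once punishment starts.
Gain: 19(1 + ρ + … + ρ^2); loss: 19·ρ^3/(1−ρ).
No profitable deviation ⇔ 19(1−ρ^3) ≤ 19·ρ^3, i.e. ρ^3 ≥ 19/(19+19) = 1/2.
Hence ρ ≥ (1/2)^(1/3) ≈ 0.794.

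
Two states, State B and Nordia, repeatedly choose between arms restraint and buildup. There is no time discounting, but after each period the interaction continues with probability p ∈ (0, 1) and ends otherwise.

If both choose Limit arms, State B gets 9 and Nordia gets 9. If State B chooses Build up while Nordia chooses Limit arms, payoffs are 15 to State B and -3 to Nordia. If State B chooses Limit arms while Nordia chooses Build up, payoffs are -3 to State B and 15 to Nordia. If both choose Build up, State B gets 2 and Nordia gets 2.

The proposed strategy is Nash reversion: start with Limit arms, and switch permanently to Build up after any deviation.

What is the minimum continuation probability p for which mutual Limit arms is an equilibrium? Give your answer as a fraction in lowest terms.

6/13

With no time discounting, the continuation probability p plays the role of the discount factor.
Grim-trigger IC: 9/(1−p) ≥ 15 + 2p/(1−p) ⇒ p ≥ (15−9)/(15−2) = 6/13.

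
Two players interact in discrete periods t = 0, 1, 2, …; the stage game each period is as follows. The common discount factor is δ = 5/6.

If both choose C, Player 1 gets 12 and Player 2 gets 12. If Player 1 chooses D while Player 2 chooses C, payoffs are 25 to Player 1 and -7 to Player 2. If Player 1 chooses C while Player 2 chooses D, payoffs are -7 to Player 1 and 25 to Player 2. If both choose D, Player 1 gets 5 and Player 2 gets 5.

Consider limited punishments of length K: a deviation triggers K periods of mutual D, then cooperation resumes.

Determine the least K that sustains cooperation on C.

3

Need Σ_{k=1}^{K} δ^k ≥ (25−12)/(12−5) = 1.8571 at δ = 5/6.
At K = 2 the sum is 1.5278 < 1.8571; at K = 3 it is 2.1065 ≥ 1.8571.
So the minimum punishment length is K = 3.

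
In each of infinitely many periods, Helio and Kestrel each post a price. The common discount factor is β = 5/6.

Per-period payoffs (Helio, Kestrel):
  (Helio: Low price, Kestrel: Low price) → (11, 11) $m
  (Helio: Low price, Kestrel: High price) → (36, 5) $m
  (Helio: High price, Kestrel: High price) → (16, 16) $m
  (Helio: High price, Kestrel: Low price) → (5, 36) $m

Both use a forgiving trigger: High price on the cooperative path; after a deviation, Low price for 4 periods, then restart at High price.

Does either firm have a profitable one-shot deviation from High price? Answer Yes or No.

A one-shot deviation gives 36 now, then 11 for 4 periods, then back to 16.
Gain from deviating: (36−16) today; loss: (16−11) in each of the next 4 periods.
No-deviation condition: (16−11)(β+…+β^4) ≥ 36−16, i.e. β+…+β^4 ≥ 4.
At β = 5/6: β+…+β^4 = 2.5887 < 4.0000.
So cooperation is not sustainable.

Yes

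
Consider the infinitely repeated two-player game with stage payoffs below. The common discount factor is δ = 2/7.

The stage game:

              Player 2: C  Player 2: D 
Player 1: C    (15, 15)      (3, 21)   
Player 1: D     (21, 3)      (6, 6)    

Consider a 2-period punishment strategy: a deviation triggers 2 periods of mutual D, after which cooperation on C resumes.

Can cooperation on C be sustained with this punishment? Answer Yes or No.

A one-shot deviation gives 21 now, then 6 for 2 periods, then back to 15.
Gain from deviating: (21−15) today; loss: (15−6) in each of the next 2 periods.
No-deviation condition: (15−6)(δ+…+δ^2) ≥ 21−15, i.e. δ+…+δ^2 ≥ 2/3.
At δ = 2/7: δ+…+δ^2 = 0.3673 < 0.6667.
So cooperation is not sustainable.

No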